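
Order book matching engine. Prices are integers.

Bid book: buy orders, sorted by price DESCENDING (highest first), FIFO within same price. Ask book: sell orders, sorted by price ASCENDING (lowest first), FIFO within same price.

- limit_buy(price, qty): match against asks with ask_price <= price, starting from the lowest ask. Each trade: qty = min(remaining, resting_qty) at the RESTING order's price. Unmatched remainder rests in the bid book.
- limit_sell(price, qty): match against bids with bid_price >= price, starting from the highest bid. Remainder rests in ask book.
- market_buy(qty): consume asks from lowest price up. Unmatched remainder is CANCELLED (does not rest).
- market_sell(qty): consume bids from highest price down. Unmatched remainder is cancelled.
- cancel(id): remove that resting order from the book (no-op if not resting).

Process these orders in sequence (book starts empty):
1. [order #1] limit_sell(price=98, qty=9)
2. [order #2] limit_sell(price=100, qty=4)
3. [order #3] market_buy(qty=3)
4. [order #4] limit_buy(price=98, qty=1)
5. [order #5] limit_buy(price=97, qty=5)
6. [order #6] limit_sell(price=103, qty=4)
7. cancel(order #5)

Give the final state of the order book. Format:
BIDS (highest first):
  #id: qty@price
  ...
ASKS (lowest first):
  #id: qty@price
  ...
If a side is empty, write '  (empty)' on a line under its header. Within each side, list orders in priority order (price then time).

Answer: BIDS (highest first):
  (empty)
ASKS (lowest first):
  #1: 5@98
  #2: 4@100
  #6: 4@103

Derivation:
After op 1 [order #1] limit_sell(price=98, qty=9): fills=none; bids=[-] asks=[#1:9@98]
After op 2 [order #2] limit_sell(price=100, qty=4): fills=none; bids=[-] asks=[#1:9@98 #2:4@100]
After op 3 [order #3] market_buy(qty=3): fills=#3x#1:3@98; bids=[-] asks=[#1:6@98 #2:4@100]
After op 4 [order #4] limit_buy(price=98, qty=1): fills=#4x#1:1@98; bids=[-] asks=[#1:5@98 #2:4@100]
After op 5 [order #5] limit_buy(price=97, qty=5): fills=none; bids=[#5:5@97] asks=[#1:5@98 #2:4@100]
After op 6 [order #6] limit_sell(price=103, qty=4): fills=none; bids=[#5:5@97] asks=[#1:5@98 #2:4@100 #6:4@103]
After op 7 cancel(order #5): fills=none; bids=[-] asks=[#1:5@98 #2:4@100 #6:4@103]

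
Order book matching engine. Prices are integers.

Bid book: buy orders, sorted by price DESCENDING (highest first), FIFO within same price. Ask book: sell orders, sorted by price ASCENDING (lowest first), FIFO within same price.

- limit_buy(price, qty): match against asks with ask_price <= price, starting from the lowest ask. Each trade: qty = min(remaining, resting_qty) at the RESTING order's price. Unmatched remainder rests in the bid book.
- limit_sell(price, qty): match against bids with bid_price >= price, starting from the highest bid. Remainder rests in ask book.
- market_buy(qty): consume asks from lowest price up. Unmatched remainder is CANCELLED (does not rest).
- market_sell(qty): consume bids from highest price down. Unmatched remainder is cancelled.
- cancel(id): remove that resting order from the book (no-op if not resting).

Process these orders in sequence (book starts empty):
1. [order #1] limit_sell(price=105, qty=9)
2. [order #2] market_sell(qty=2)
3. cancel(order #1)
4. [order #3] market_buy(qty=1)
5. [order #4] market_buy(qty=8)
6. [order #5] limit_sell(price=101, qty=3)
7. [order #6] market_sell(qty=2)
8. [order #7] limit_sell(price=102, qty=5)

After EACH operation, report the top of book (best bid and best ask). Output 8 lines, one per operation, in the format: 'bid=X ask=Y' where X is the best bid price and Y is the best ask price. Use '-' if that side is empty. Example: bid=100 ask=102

Answer: bid=- ask=105
bid=- ask=105
bid=- ask=-
bid=- ask=-
bid=- ask=-
bid=- ask=101
bid=- ask=101
bid=- ask=101

Derivation:
After op 1 [order #1] limit_sell(price=105, qty=9): fills=none; bids=[-] asks=[#1:9@105]
After op 2 [order #2] market_sell(qty=2): fills=none; bids=[-] asks=[#1:9@105]
After op 3 cancel(order #1): fills=none; bids=[-] asks=[-]
After op 4 [order #3] market_buy(qty=1): fills=none; bids=[-] asks=[-]
After op 5 [order #4] market_buy(qty=8): fills=none; bids=[-] asks=[-]
After op 6 [order #5] limit_sell(price=101, qty=3): fills=none; bids=[-] asks=[#5:3@101]
After op 7 [order #6] market_sell(qty=2): fills=none; bids=[-] asks=[#5:3@101]
After op 8 [order #7] limit_sell(price=102, qty=5): fills=none; bids=[-] asks=[#5:3@101 #7:5@102]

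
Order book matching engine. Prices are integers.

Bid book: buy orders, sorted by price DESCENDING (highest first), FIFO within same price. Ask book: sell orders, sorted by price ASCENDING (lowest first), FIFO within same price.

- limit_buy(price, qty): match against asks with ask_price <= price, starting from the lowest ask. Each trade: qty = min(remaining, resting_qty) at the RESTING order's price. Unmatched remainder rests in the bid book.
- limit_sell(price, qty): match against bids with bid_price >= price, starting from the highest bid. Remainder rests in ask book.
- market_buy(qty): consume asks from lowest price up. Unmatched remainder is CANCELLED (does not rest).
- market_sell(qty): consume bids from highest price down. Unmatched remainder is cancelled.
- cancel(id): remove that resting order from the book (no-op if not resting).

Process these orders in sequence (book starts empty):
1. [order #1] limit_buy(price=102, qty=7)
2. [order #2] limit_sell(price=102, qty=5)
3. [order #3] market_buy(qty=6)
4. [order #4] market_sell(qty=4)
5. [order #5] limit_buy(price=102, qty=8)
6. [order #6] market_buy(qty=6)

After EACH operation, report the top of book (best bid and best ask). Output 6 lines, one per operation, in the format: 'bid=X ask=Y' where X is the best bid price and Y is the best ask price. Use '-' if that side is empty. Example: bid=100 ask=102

After op 1 [order #1] limit_buy(price=102, qty=7): fills=none; bids=[#1:7@102] asks=[-]
After op 2 [order #2] limit_sell(price=102, qty=5): fills=#1x#2:5@102; bids=[#1:2@102] asks=[-]
After op 3 [order #3] market_buy(qty=6): fills=none; bids=[#1:2@102] asks=[-]
After op 4 [order #4] market_sell(qty=4): fills=#1x#4:2@102; bids=[-] asks=[-]
After op 5 [order #5] limit_buy(price=102, qty=8): fills=none; bids=[#5:8@102] asks=[-]
After op 6 [order #6] market_buy(qty=6): fills=none; bids=[#5:8@102] asks=[-]

Answer: bid=102 ask=-
bid=102 ask=-
bid=102 ask=-
bid=- ask=-
bid=102 ask=-
bid=102 ask=-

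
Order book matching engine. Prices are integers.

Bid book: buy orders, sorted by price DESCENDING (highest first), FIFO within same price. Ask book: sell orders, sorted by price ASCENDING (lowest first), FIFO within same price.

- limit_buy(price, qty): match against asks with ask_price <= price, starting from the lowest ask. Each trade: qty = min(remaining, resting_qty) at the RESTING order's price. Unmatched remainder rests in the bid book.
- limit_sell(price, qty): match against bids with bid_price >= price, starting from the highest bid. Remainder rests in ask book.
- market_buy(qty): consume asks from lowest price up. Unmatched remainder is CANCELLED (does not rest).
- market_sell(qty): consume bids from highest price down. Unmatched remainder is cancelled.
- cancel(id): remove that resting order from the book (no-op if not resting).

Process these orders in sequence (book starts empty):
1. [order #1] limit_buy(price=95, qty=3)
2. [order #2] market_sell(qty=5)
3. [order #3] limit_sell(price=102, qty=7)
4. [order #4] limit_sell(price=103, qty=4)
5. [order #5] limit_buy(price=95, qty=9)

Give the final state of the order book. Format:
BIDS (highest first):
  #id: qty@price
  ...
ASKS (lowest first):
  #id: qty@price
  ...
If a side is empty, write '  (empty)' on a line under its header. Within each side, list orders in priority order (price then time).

After op 1 [order #1] limit_buy(price=95, qty=3): fills=none; bids=[#1:3@95] asks=[-]
After op 2 [order #2] market_sell(qty=5): fills=#1x#2:3@95; bids=[-] asks=[-]
After op 3 [order #3] limit_sell(price=102, qty=7): fills=none; bids=[-] asks=[#3:7@102]
After op 4 [order #4] limit_sell(price=103, qty=4): fills=none; bids=[-] asks=[#3:7@102 #4:4@103]
After op 5 [order #5] limit_buy(price=95, qty=9): fills=none; bids=[#5:9@95] asks=[#3:7@102 #4:4@103]

Answer: BIDS (highest first):
  #5: 9@95
ASKS (lowest first):
  #3: 7@102
  #4: 4@103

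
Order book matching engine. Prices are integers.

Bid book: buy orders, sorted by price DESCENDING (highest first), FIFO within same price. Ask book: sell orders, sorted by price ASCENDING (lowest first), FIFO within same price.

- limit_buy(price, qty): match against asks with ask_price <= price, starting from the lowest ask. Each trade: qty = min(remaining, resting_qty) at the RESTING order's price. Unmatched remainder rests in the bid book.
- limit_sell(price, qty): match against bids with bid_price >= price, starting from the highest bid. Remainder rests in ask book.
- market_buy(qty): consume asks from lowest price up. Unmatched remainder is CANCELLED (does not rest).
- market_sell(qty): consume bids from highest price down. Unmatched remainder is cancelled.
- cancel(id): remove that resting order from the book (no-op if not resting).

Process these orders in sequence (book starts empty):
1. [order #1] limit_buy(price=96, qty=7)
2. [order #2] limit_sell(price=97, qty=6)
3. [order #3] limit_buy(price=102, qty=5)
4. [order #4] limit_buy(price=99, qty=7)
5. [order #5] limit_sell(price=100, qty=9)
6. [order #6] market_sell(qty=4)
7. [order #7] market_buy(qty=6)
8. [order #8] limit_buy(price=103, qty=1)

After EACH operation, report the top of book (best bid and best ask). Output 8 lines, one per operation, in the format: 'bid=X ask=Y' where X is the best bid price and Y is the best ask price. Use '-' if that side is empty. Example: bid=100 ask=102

Answer: bid=96 ask=-
bid=96 ask=97
bid=96 ask=97
bid=99 ask=-
bid=99 ask=100
bid=99 ask=100
bid=99 ask=100
bid=99 ask=100

Derivation:
After op 1 [order #1] limit_buy(price=96, qty=7): fills=none; bids=[#1:7@96] asks=[-]
After op 2 [order #2] limit_sell(price=97, qty=6): fills=none; bids=[#1:7@96] asks=[#2:6@97]
After op 3 [order #3] limit_buy(price=102, qty=5): fills=#3x#2:5@97; bids=[#1:7@96] asks=[#2:1@97]
After op 4 [order #4] limit_buy(price=99, qty=7): fills=#4x#2:1@97; bids=[#4:6@99 #1:7@96] asks=[-]
After op 5 [order #5] limit_sell(price=100, qty=9): fills=none; bids=[#4:6@99 #1:7@96] asks=[#5:9@100]
After op 6 [order #6] market_sell(qty=4): fills=#4x#6:4@99; bids=[#4:2@99 #1:7@96] asks=[#5:9@100]
After op 7 [order #7] market_buy(qty=6): fills=#7x#5:6@100; bids=[#4:2@99 #1:7@96] asks=[#5:3@100]
After op 8 [order #8] limit_buy(price=103, qty=1): fills=#8x#5:1@100; bids=[#4:2@99 #1:7@96] asks=[#5:2@100]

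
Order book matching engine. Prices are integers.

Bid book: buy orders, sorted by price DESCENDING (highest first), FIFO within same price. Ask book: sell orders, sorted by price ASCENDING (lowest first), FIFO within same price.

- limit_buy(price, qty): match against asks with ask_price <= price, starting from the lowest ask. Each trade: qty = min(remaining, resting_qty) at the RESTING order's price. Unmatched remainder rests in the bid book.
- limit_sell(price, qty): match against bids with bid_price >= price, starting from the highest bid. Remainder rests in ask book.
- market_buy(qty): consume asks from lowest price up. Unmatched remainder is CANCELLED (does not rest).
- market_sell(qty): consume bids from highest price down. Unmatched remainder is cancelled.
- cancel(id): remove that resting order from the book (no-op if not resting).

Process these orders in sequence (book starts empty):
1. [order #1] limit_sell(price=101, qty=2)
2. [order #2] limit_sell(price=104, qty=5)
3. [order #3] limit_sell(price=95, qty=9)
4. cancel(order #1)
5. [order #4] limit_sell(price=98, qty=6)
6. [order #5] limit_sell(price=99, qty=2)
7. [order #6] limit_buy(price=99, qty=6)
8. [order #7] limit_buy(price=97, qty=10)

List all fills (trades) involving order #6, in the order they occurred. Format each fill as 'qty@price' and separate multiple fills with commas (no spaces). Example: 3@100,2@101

After op 1 [order #1] limit_sell(price=101, qty=2): fills=none; bids=[-] asks=[#1:2@101]
After op 2 [order #2] limit_sell(price=104, qty=5): fills=none; bids=[-] asks=[#1:2@101 #2:5@104]
After op 3 [order #3] limit_sell(price=95, qty=9): fills=none; bids=[-] asks=[#3:9@95 #1:2@101 #2:5@104]
After op 4 cancel(order #1): fills=none; bids=[-] asks=[#3:9@95 #2:5@104]
After op 5 [order #4] limit_sell(price=98, qty=6): fills=none; bids=[-] asks=[#3:9@95 #4:6@98 #2:5@104]
After op 6 [order #5] limit_sell(price=99, qty=2): fills=none; bids=[-] asks=[#3:9@95 #4:6@98 #5:2@99 #2:5@104]
After op 7 [order #6] limit_buy(price=99, qty=6): fills=#6x#3:6@95; bids=[-] asks=[#3:3@95 #4:6@98 #5:2@99 #2:5@104]
After op 8 [order #7] limit_buy(price=97, qty=10): fills=#7x#3:3@95; bids=[#7:7@97] asks=[#4:6@98 #5:2@99 #2:5@104]

Answer: 6@95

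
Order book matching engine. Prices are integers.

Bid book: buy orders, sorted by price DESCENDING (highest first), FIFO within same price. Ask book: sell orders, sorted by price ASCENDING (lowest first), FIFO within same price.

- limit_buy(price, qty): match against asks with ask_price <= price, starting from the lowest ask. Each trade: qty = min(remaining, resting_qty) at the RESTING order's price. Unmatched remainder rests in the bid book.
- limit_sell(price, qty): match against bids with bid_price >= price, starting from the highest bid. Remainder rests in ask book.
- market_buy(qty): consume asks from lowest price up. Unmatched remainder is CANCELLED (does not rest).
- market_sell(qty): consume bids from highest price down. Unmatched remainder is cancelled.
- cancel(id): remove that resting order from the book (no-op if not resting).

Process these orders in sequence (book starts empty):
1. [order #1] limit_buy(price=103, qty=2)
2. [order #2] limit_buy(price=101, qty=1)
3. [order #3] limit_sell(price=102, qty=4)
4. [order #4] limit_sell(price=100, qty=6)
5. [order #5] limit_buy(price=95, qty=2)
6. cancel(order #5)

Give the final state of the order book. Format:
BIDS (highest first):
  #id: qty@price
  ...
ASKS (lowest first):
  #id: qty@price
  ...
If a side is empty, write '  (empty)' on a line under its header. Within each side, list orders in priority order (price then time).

After op 1 [order #1] limit_buy(price=103, qty=2): fills=none; bids=[#1:2@103] asks=[-]
After op 2 [order #2] limit_buy(price=101, qty=1): fills=none; bids=[#1:2@103 #2:1@101] asks=[-]
After op 3 [order #3] limit_sell(price=102, qty=4): fills=#1x#3:2@103; bids=[#2:1@101] asks=[#3:2@102]
After op 4 [order #4] limit_sell(price=100, qty=6): fills=#2x#4:1@101; bids=[-] asks=[#4:5@100 #3:2@102]
After op 5 [order #5] limit_buy(price=95, qty=2): fills=none; bids=[#5:2@95] asks=[#4:5@100 #3:2@102]
After op 6 cancel(order #5): fills=none; bids=[-] asks=[#4:5@100 #3:2@102]

Answer: BIDS (highest first):
  (empty)
ASKS (lowest first):
  #4: 5@100
  #3: 2@102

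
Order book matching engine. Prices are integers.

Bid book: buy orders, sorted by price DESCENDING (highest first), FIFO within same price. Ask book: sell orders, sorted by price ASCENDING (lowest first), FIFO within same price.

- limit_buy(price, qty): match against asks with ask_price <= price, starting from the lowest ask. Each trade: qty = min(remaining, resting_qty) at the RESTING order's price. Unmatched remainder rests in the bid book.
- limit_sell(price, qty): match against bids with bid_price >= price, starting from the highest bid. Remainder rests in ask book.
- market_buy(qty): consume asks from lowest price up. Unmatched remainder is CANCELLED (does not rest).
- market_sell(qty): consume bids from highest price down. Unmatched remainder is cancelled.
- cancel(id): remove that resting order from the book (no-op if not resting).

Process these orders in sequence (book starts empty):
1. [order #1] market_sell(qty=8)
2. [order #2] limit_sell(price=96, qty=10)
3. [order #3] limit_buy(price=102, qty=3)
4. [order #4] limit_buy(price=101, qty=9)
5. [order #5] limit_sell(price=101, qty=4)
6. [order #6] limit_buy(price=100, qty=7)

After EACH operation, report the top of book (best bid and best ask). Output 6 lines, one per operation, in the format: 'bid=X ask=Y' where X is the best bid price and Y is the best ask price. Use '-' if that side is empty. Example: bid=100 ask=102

After op 1 [order #1] market_sell(qty=8): fills=none; bids=[-] asks=[-]
After op 2 [order #2] limit_sell(price=96, qty=10): fills=none; bids=[-] asks=[#2:10@96]
After op 3 [order #3] limit_buy(price=102, qty=3): fills=#3x#2:3@96; bids=[-] asks=[#2:7@96]
After op 4 [order #4] limit_buy(price=101, qty=9): fills=#4x#2:7@96; bids=[#4:2@101] asks=[-]
After op 5 [order #5] limit_sell(price=101, qty=4): fills=#4x#5:2@101; bids=[-] asks=[#5:2@101]
After op 6 [order #6] limit_buy(price=100, qty=7): fills=none; bids=[#6:7@100] asks=[#5:2@101]

Answer: bid=- ask=-
bid=- ask=96
bid=- ask=96
bid=101 ask=-
bid=- ask=101
bid=100 ask=101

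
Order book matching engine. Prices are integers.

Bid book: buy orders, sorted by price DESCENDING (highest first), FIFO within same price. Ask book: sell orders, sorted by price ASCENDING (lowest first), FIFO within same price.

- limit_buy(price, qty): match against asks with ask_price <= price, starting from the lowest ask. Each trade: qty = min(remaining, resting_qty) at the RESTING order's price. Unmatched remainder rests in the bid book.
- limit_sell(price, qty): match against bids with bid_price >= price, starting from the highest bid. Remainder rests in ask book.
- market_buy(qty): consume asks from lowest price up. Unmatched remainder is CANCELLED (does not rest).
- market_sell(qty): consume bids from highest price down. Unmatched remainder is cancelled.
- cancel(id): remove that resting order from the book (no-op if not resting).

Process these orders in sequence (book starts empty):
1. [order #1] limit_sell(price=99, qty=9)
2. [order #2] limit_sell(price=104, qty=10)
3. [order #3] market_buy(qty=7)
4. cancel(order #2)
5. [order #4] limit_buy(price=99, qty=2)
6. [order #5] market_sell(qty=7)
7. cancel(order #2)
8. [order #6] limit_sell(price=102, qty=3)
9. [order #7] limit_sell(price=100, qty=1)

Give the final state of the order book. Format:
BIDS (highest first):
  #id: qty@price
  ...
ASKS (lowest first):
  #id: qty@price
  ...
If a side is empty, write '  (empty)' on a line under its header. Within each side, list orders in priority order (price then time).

After op 1 [order #1] limit_sell(price=99, qty=9): fills=none; bids=[-] asks=[#1:9@99]
After op 2 [order #2] limit_sell(price=104, qty=10): fills=none; bids=[-] asks=[#1:9@99 #2:10@104]
After op 3 [order #3] market_buy(qty=7): fills=#3x#1:7@99; bids=[-] asks=[#1:2@99 #2:10@104]
After op 4 cancel(order #2): fills=none; bids=[-] asks=[#1:2@99]
After op 5 [order #4] limit_buy(price=99, qty=2): fills=#4x#1:2@99; bids=[-] asks=[-]
After op 6 [order #5] market_sell(qty=7): fills=none; bids=[-] asks=[-]
After op 7 cancel(order #2): fills=none; bids=[-] asks=[-]
After op 8 [order #6] limit_sell(price=102, qty=3): fills=none; bids=[-] asks=[#6:3@102]
After op 9 [order #7] limit_sell(price=100, qty=1): fills=none; bids=[-] asks=[#7:1@100 #6:3@102]

Answer: BIDS (highest first):
  (empty)
ASKS (lowest first):
  #7: 1@100
  #6: 3@102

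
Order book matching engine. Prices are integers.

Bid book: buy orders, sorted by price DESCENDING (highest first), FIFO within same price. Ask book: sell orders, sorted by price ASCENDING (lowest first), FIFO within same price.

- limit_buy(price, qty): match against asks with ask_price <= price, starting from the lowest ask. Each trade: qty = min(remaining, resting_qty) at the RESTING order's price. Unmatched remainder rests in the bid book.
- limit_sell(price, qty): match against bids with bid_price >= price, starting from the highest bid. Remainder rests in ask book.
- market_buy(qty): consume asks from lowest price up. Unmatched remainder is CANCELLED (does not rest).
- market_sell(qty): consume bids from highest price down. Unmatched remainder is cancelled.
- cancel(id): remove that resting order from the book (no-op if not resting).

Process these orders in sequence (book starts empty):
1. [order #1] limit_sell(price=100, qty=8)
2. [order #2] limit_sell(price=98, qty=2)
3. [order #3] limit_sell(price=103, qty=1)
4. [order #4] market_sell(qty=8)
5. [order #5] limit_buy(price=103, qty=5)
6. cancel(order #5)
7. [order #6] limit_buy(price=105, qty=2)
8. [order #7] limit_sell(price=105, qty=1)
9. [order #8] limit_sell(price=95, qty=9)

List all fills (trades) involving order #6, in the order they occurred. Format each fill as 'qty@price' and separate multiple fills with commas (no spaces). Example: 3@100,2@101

After op 1 [order #1] limit_sell(price=100, qty=8): fills=none; bids=[-] asks=[#1:8@100]
After op 2 [order #2] limit_sell(price=98, qty=2): fills=none; bids=[-] asks=[#2:2@98 #1:8@100]
After op 3 [order #3] limit_sell(price=103, qty=1): fills=none; bids=[-] asks=[#2:2@98 #1:8@100 #3:1@103]
After op 4 [order #4] market_sell(qty=8): fills=none; bids=[-] asks=[#2:2@98 #1:8@100 #3:1@103]
After op 5 [order #5] limit_buy(price=103, qty=5): fills=#5x#2:2@98 #5x#1:3@100; bids=[-] asks=[#1:5@100 #3:1@103]
After op 6 cancel(order #5): fills=none; bids=[-] asks=[#1:5@100 #3:1@103]
After op 7 [order #6] limit_buy(price=105, qty=2): fills=#6x#1:2@100; bids=[-] asks=[#1:3@100 #3:1@103]
After op 8 [order #7] limit_sell(price=105, qty=1): fills=none; bids=[-] asks=[#1:3@100 #3:1@103 #7:1@105]
After op 9 [order #8] limit_sell(price=95, qty=9): fills=none; bids=[-] asks=[#8:9@95 #1:3@100 #3:1@103 #7:1@105]

Answer: 2@100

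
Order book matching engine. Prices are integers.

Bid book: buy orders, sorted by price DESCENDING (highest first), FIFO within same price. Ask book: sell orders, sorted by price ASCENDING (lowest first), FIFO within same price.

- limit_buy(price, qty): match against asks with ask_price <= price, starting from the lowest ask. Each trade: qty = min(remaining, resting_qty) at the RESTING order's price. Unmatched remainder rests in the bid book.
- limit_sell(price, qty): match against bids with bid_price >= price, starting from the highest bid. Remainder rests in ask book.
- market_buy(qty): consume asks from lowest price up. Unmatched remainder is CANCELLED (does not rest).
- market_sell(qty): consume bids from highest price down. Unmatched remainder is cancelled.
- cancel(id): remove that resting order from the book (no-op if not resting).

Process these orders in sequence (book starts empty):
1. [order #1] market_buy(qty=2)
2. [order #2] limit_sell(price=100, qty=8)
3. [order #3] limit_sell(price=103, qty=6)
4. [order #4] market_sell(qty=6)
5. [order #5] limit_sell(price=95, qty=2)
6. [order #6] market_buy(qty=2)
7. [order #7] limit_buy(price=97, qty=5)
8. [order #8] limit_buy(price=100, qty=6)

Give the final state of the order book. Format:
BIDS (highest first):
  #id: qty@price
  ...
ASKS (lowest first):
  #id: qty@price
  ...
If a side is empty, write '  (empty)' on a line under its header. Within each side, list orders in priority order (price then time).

After op 1 [order #1] market_buy(qty=2): fills=none; bids=[-] asks=[-]
After op 2 [order #2] limit_sell(price=100, qty=8): fills=none; bids=[-] asks=[#2:8@100]
After op 3 [order #3] limit_sell(price=103, qty=6): fills=none; bids=[-] asks=[#2:8@100 #3:6@103]
After op 4 [order #4] market_sell(qty=6): fills=none; bids=[-] asks=[#2:8@100 #3:6@103]
After op 5 [order #5] limit_sell(price=95, qty=2): fills=none; bids=[-] asks=[#5:2@95 #2:8@100 #3:6@103]
After op 6 [order #6] market_buy(qty=2): fills=#6x#5:2@95; bids=[-] asks=[#2:8@100 #3:6@103]
After op 7 [order #7] limit_buy(price=97, qty=5): fills=none; bids=[#7:5@97] asks=[#2:8@100 #3:6@103]
After op 8 [order #8] limit_buy(price=100, qty=6): fills=#8x#2:6@100; bids=[#7:5@97] asks=[#2:2@100 #3:6@103]

Answer: BIDS (highest first):
  #7: 5@97
ASKS (lowest first):
  #2: 2@100
  #3: 6@103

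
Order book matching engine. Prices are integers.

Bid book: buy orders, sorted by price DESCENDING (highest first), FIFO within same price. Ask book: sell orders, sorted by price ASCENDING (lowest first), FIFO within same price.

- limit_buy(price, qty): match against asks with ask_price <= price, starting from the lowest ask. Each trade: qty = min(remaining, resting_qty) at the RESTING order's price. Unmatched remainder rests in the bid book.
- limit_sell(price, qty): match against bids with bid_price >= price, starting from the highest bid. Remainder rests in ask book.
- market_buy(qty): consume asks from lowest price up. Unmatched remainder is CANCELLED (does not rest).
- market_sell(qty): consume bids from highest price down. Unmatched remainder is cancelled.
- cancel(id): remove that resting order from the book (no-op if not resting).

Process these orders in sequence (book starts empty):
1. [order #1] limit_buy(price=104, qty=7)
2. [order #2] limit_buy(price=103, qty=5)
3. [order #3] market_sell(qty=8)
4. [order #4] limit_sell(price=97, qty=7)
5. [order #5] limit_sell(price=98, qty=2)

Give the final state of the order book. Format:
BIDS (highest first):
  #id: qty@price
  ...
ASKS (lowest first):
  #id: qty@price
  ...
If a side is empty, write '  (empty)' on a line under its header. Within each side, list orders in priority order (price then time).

After op 1 [order #1] limit_buy(price=104, qty=7): fills=none; bids=[#1:7@104] asks=[-]
After op 2 [order #2] limit_buy(price=103, qty=5): fills=none; bids=[#1:7@104 #2:5@103] asks=[-]
After op 3 [order #3] market_sell(qty=8): fills=#1x#3:7@104 #2x#3:1@103; bids=[#2:4@103] asks=[-]
After op 4 [order #4] limit_sell(price=97, qty=7): fills=#2x#4:4@103; bids=[-] asks=[#4:3@97]
After op 5 [order #5] limit_sell(price=98, qty=2): fills=none; bids=[-] asks=[#4:3@97 #5:2@98]

Answer: BIDS (highest first):
  (empty)
ASKS (lowest first):
  #4: 3@97
  #5: 2@98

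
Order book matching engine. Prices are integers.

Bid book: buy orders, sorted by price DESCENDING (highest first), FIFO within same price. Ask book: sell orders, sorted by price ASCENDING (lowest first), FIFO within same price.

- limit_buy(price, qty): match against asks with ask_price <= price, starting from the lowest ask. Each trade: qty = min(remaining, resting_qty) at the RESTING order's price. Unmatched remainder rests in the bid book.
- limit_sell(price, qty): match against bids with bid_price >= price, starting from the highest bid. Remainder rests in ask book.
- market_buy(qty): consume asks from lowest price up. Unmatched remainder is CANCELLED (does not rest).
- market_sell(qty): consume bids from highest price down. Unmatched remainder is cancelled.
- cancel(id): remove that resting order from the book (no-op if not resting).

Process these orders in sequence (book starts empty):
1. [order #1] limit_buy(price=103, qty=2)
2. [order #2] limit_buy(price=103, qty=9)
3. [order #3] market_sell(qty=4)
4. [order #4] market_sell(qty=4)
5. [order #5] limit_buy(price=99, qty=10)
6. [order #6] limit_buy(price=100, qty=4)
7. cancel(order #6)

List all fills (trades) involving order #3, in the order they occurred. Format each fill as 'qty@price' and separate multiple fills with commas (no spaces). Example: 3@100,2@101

After op 1 [order #1] limit_buy(price=103, qty=2): fills=none; bids=[#1:2@103] asks=[-]
After op 2 [order #2] limit_buy(price=103, qty=9): fills=none; bids=[#1:2@103 #2:9@103] asks=[-]
After op 3 [order #3] market_sell(qty=4): fills=#1x#3:2@103 #2x#3:2@103; bids=[#2:7@103] asks=[-]
After op 4 [order #4] market_sell(qty=4): fills=#2x#4:4@103; bids=[#2:3@103] asks=[-]
After op 5 [order #5] limit_buy(price=99, qty=10): fills=none; bids=[#2:3@103 #5:10@99] asks=[-]
After op 6 [order #6] limit_buy(price=100, qty=4): fills=none; bids=[#2:3@103 #6:4@100 #5:10@99] asks=[-]
After op 7 cancel(order #6): fills=none; bids=[#2:3@103 #5:10@99] asks=[-]

Answer: 2@103,2@103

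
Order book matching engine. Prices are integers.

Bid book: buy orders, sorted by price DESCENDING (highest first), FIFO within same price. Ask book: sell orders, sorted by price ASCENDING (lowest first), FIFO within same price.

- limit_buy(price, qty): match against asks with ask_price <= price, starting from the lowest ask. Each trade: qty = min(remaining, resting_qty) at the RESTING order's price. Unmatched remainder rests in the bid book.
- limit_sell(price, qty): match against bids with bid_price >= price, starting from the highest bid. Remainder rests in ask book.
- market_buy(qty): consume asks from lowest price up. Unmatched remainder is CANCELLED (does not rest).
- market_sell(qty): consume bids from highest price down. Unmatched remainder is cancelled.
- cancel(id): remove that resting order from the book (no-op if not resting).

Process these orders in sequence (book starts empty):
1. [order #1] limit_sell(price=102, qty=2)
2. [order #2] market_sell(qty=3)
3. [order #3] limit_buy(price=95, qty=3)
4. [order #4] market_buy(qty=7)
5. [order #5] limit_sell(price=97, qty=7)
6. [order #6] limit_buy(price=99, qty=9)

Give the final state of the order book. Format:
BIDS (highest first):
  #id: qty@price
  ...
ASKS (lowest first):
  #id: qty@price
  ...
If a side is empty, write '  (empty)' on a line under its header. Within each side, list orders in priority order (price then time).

Answer: BIDS (highest first):
  #6: 2@99
  #3: 3@95
ASKS (lowest first):
  (empty)

Derivation:
After op 1 [order #1] limit_sell(price=102, qty=2): fills=none; bids=[-] asks=[#1:2@102]
After op 2 [order #2] market_sell(qty=3): fills=none; bids=[-] asks=[#1:2@102]
After op 3 [order #3] limit_buy(price=95, qty=3): fills=none; bids=[#3:3@95] asks=[#1:2@102]
After op 4 [order #4] market_buy(qty=7): fills=#4x#1:2@102; bids=[#3:3@95] asks=[-]
After op 5 [order #5] limit_sell(price=97, qty=7): fills=none; bids=[#3:3@95] asks=[#5:7@97]
After op 6 [order #6] limit_buy(price=99, qty=9): fills=#6x#5:7@97; bids=[#6:2@99 #3:3@95] asks=[-]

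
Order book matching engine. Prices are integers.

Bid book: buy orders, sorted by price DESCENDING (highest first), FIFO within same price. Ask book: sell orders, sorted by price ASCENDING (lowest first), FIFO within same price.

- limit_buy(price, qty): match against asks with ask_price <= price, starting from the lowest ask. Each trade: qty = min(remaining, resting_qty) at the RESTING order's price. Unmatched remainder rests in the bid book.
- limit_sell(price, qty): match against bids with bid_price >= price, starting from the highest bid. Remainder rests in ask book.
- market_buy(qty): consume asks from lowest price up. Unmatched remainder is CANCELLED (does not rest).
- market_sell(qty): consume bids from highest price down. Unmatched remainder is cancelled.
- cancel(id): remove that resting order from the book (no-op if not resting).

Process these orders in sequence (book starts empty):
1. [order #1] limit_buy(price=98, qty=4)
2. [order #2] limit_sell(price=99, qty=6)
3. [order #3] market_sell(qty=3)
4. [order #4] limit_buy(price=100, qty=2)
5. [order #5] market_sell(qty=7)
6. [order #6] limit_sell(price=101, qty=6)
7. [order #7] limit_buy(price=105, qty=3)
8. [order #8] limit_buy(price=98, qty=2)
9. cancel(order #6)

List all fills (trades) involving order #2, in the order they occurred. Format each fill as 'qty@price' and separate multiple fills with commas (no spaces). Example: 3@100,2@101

After op 1 [order #1] limit_buy(price=98, qty=4): fills=none; bids=[#1:4@98] asks=[-]
After op 2 [order #2] limit_sell(price=99, qty=6): fills=none; bids=[#1:4@98] asks=[#2:6@99]
After op 3 [order #3] market_sell(qty=3): fills=#1x#3:3@98; bids=[#1:1@98] asks=[#2:6@99]
After op 4 [order #4] limit_buy(price=100, qty=2): fills=#4x#2:2@99; bids=[#1:1@98] asks=[#2:4@99]
After op 5 [order #5] market_sell(qty=7): fills=#1x#5:1@98; bids=[-] asks=[#2:4@99]
After op 6 [order #6] limit_sell(price=101, qty=6): fills=none; bids=[-] asks=[#2:4@99 #6:6@101]
After op 7 [order #7] limit_buy(price=105, qty=3): fills=#7x#2:3@99; bids=[-] asks=[#2:1@99 #6:6@101]
After op 8 [order #8] limit_buy(price=98, qty=2): fills=none; bids=[#8:2@98] asks=[#2:1@99 #6:6@101]
After op 9 cancel(order #6): fills=none; bids=[#8:2@98] asks=[#2:1@99]

Answer: 2@99,3@99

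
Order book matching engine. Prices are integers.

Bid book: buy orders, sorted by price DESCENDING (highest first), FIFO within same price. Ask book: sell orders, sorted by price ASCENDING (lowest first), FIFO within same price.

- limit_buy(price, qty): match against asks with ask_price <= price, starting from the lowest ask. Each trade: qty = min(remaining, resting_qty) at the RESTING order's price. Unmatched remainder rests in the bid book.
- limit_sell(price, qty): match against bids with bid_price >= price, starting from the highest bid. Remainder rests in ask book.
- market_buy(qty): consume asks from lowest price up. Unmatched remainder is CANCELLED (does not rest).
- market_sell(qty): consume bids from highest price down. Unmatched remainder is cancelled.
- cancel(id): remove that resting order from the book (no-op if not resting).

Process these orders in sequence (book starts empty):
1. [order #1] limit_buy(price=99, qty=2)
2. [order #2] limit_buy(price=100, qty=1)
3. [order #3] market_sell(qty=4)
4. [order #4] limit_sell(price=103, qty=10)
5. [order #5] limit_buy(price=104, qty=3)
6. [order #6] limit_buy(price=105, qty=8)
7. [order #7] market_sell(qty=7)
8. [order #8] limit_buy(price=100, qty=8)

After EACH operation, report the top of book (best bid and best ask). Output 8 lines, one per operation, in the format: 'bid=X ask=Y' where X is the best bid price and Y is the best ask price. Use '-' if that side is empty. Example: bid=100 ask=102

Answer: bid=99 ask=-
bid=100 ask=-
bid=- ask=-
bid=- ask=103
bid=- ask=103
bid=105 ask=-
bid=- ask=-
bid=100 ask=-

Derivation:
After op 1 [order #1] limit_buy(price=99, qty=2): fills=none; bids=[#1:2@99] asks=[-]
After op 2 [order #2] limit_buy(price=100, qty=1): fills=none; bids=[#2:1@100 #1:2@99] asks=[-]
After op 3 [order #3] market_sell(qty=4): fills=#2x#3:1@100 #1x#3:2@99; bids=[-] asks=[-]
After op 4 [order #4] limit_sell(price=103, qty=10): fills=none; bids=[-] asks=[#4:10@103]
After op 5 [order #5] limit_buy(price=104, qty=3): fills=#5x#4:3@103; bids=[-] asks=[#4:7@103]
After op 6 [order #6] limit_buy(price=105, qty=8): fills=#6x#4:7@103; bids=[#6:1@105] asks=[-]
After op 7 [order #7] market_sell(qty=7): fills=#6x#7:1@105; bids=[-] asks=[-]
After op 8 [order #8] limit_buy(price=100, qty=8): fills=none; bids=[#8:8@100] asks=[-]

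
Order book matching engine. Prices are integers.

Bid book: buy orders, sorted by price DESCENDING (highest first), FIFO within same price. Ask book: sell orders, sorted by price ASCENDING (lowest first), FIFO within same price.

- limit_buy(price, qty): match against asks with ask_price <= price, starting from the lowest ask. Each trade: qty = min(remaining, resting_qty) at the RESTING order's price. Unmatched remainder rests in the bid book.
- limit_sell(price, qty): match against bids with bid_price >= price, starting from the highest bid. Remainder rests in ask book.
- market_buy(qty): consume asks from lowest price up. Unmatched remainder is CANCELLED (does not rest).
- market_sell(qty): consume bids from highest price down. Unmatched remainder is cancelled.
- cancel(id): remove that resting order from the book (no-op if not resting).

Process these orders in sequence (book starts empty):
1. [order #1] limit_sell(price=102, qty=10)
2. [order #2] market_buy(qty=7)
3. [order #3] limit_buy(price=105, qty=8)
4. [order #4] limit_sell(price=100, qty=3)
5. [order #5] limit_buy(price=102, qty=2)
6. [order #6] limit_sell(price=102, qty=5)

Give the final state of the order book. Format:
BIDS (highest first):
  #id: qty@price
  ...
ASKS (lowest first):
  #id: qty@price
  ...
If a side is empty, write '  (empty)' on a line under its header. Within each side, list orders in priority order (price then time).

Answer: BIDS (highest first):
  (empty)
ASKS (lowest first):
  #6: 1@102

Derivation:
After op 1 [order #1] limit_sell(price=102, qty=10): fills=none; bids=[-] asks=[#1:10@102]
After op 2 [order #2] market_buy(qty=7): fills=#2x#1:7@102; bids=[-] asks=[#1:3@102]
After op 3 [order #3] limit_buy(price=105, qty=8): fills=#3x#1:3@102; bids=[#3:5@105] asks=[-]
After op 4 [order #4] limit_sell(price=100, qty=3): fills=#3x#4:3@105; bids=[#3:2@105] asks=[-]
After op 5 [order #5] limit_buy(price=102, qty=2): fills=none; bids=[#3:2@105 #5:2@102] asks=[-]
After op 6 [order #6] limit_sell(price=102, qty=5): fills=#3x#6:2@105 #5x#6:2@102; bids=[-] asks=[#6:1@102]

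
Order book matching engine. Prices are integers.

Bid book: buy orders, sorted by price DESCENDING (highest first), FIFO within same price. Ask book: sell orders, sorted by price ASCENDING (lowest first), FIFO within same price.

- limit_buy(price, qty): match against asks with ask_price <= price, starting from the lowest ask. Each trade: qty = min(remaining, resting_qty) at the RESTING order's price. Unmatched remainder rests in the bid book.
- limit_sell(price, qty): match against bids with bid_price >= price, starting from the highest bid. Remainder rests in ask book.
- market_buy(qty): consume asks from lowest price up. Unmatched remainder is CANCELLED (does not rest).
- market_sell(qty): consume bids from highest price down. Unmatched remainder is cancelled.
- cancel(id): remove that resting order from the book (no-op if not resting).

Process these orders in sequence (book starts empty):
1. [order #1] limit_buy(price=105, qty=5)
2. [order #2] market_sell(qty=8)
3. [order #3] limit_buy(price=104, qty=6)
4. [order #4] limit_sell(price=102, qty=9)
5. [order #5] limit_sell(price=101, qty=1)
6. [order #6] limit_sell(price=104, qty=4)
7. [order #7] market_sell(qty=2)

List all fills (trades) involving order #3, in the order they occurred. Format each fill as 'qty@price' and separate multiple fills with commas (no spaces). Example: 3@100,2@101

Answer: 6@104

Derivation:
After op 1 [order #1] limit_buy(price=105, qty=5): fills=none; bids=[#1:5@105] asks=[-]
After op 2 [order #2] market_sell(qty=8): fills=#1x#2:5@105; bids=[-] asks=[-]
After op 3 [order #3] limit_buy(price=104, qty=6): fills=none; bids=[#3:6@104] asks=[-]
After op 4 [order #4] limit_sell(price=102, qty=9): fills=#3x#4:6@104; bids=[-] asks=[#4:3@102]
After op 5 [order #5] limit_sell(price=101, qty=1): fills=none; bids=[-] asks=[#5:1@101 #4:3@102]
After op 6 [order #6] limit_sell(price=104, qty=4): fills=none; bids=[-] asks=[#5:1@101 #4:3@102 #6:4@104]
After op 7 [order #7] market_sell(qty=2): fills=none; bids=[-] asks=[#5:1@101 #4:3@102 #6:4@104]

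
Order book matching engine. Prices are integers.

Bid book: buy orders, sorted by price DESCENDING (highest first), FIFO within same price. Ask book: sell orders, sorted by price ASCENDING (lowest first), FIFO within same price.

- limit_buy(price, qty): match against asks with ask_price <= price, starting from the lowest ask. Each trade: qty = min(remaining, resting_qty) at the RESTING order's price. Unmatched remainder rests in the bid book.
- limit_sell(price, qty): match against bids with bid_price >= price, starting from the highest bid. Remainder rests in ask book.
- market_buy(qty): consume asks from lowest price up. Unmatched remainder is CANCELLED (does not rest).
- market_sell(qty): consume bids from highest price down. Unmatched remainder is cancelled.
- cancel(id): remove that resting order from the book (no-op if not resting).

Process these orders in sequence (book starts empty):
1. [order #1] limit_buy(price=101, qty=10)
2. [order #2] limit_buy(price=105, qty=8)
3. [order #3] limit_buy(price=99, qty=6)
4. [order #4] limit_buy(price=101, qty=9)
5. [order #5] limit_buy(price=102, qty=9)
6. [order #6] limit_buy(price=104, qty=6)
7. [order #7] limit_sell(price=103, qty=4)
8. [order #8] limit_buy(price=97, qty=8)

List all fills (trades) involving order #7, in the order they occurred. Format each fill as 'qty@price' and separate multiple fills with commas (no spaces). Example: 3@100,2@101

Answer: 4@105

Derivation:
After op 1 [order #1] limit_buy(price=101, qty=10): fills=none; bids=[#1:10@101] asks=[-]
After op 2 [order #2] limit_buy(price=105, qty=8): fills=none; bids=[#2:8@105 #1:10@101] asks=[-]
After op 3 [order #3] limit_buy(price=99, qty=6): fills=none; bids=[#2:8@105 #1:10@101 #3:6@99] asks=[-]
After op 4 [order #4] limit_buy(price=101, qty=9): fills=none; bids=[#2:8@105 #1:10@101 #4:9@101 #3:6@99] asks=[-]
After op 5 [order #5] limit_buy(price=102, qty=9): fills=none; bids=[#2:8@105 #5:9@102 #1:10@101 #4:9@101 #3:6@99] asks=[-]
After op 6 [order #6] limit_buy(price=104, qty=6): fills=none; bids=[#2:8@105 #6:6@104 #5:9@102 #1:10@101 #4:9@101 #3:6@99] asks=[-]
After op 7 [order #7] limit_sell(price=103, qty=4): fills=#2x#7:4@105; bids=[#2:4@105 #6:6@104 #5:9@102 #1:10@101 #4:9@101 #3:6@99] asks=[-]
After op 8 [order #8] limit_buy(price=97, qty=8): fills=none; bids=[#2:4@105 #6:6@104 #5:9@102 #1:10@101 #4:9@101 #3:6@99 #8:8@97] asks=[-]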